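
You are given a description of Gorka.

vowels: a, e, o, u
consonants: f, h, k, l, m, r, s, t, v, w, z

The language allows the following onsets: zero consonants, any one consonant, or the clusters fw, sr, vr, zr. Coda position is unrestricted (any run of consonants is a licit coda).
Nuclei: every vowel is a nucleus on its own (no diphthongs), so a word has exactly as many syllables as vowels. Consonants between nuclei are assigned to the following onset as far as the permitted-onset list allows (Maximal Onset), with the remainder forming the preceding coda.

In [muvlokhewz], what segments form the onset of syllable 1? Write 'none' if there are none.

The vowels are u, o, e — 3 nuclei, so 3 syllables.
σ1/σ2 boundary: /vl/ — longest licit onset from the right is /l/, leaving /v/ as coda.
σ2/σ3 boundary: /kh/; trying suffixes from longest down, /h/ is the first permitted one, so coda /k/ | onset /h/.
Putting it together: muv.lok.hewz.
Syllable 1 is /muv/: onset /m/, nucleus /u/, coda /v/.

m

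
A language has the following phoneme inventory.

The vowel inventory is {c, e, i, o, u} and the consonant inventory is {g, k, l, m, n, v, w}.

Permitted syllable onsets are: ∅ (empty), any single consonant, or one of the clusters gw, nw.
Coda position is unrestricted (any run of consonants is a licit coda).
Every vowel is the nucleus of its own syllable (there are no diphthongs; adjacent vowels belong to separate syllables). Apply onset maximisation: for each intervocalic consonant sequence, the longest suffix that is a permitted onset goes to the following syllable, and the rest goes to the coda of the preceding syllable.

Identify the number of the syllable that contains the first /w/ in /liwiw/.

2

Nuclei (vowels): i, i → 2 syllables.
V1 /i/ – V2 /i/: just /w/ — single C goes to the following onset.
Putting it together: li.wiw.
The first /w/ is in the onset of syllable 2 (/wiw/).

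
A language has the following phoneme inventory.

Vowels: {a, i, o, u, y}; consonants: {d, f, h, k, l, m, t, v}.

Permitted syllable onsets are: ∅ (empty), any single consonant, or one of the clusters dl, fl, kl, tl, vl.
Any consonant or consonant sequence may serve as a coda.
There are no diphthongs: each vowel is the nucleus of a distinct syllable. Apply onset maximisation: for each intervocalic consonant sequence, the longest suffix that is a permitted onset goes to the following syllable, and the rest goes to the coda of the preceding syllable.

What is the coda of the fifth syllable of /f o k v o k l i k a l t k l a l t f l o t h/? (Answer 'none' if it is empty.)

lt

Nuclei (vowels): o, o, i, a, a, o → 6 syllables.
Between /o/ (V1) and /o/ (V2): /kv/ splits as /k/ + /v/ (/v/ is the longest suffix that is a licit onset).
Between /o/ (V2) and /i/ (V3): /kl/ — entire cluster is a permitted onset → onset /kl/, coda ∅.
Between /i/ (V3) and /a/ (V4): /k/ → onset of the next syllable (single consonants are always licit onsets).
Between /a/ (V4) and /a/ (V5): /ltkl/ — longest licit onset from the right is /kl/, leaving /lt/ as coda.
Between /a/ (V5) and /o/ (V6): /ltfl/ — longest licit onset from the right is /fl/, leaving /lt/ as coda.
Result: fok.vo.kli.kalt.klalt.floth.
Syllable 5 is /klalt/: onset /kl/, nucleus /a/, coda /lt/.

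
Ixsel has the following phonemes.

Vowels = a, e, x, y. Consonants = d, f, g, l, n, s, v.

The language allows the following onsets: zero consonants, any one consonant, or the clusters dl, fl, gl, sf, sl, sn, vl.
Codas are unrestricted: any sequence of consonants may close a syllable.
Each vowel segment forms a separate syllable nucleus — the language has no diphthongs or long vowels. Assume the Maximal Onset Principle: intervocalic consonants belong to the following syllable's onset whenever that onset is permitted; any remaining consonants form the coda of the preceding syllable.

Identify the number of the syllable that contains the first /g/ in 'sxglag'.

Nuclei (vowels): x, a → 2 syllables.
Between /x/ (V1) and /a/ (V2): /gl/ — entire cluster is a permitted onset → onset /gl/, coda ∅.
Syllabification: sx.glag.
The first /g/ is in the onset of syllable 2 (/glag/).

2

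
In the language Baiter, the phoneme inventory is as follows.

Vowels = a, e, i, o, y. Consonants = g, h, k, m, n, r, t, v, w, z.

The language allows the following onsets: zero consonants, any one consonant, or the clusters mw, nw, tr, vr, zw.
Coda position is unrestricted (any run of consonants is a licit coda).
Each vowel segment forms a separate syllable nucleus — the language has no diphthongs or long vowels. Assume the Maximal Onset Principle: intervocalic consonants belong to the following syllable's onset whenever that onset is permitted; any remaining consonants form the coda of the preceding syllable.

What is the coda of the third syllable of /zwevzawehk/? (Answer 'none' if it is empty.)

Vowels present: e, a, e; each is a nucleus, giving 3 syllables.
/e…a/ gap (V1→V2): /vz/ splits as /v/ + /z/ (/z/ is the longest suffix that is a licit onset).
/a…e/ gap (V2→V3): /w/ → onset of the next syllable (single consonants are always licit onsets).
Syllabification: zwev.za.wehk.
Syllable 3 is /wehk/: onset /w/, nucleus /e/, coda /hk/.

hk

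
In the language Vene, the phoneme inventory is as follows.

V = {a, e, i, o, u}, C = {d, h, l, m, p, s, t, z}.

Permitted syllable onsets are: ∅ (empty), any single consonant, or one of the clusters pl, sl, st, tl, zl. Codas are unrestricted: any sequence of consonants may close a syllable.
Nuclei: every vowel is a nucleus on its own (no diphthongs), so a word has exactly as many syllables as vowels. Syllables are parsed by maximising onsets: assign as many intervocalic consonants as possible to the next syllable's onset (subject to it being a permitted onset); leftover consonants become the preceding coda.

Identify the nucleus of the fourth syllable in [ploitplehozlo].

o

Vowels present: o, i, e, o, o; each is a nucleus, giving 5 syllables.
The fourth nucleus (vowel 4 from the left) is /o/.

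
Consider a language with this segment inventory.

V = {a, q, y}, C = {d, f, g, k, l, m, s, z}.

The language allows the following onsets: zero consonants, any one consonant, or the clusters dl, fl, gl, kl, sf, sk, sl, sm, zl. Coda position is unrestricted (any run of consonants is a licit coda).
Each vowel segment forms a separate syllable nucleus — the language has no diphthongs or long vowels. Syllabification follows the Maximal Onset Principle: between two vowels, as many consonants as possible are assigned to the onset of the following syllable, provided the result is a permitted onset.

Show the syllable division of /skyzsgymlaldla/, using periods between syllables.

skyzs.gym.lal.dla

The vowels are y, y, a, a — 4 nuclei, so 4 syllables.
V1 /y/ – V2 /y/: /zsg/; trying suffixes from longest down, /g/ is the first permitted one, so coda /zs/ | onset /g/.
V2 /y/ – V3 /a/: cluster /ml/ — the longest permitted-onset suffix is /l/; onset = /l/, preceding coda = /m/.
V3 /a/ – V4 /a/: /ldl/; trying suffixes from longest down, /dl/ is the first permitted one, so coda /l/ | onset /dl/.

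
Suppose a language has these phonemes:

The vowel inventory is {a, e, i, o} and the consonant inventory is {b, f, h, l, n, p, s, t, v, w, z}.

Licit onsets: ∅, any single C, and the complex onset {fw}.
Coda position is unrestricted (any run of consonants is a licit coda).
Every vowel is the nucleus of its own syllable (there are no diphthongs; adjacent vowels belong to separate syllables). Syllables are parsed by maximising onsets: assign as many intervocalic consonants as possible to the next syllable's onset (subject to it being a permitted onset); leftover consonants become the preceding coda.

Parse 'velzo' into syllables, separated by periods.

vel.zo

Nuclei (vowels): e, o → 2 syllables.
Between /e/ (V1) and /o/ (V2): cluster /lz/ — the longest permitted-onset suffix is /z/; onset = /z/, preceding coda = /l/.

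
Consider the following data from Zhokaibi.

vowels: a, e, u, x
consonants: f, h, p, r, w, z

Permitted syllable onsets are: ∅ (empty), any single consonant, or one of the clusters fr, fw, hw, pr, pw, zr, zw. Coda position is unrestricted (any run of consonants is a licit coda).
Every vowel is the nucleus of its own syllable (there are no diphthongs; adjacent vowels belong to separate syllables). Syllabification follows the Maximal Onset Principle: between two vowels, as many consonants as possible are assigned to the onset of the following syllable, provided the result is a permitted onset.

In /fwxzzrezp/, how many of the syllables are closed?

2

Nuclei (vowels): x, e → 2 syllables.
/x…e/ gap (V1→V2): /zzr/ splits as /z/ + /zr/ (/zr/ is the longest suffix that is a licit onset).
Syllabification: fwxz.zrezp.
Classifying each syllable: /fwxz/ (closed), /zrezp/ (closed).
Closed syllables: 2.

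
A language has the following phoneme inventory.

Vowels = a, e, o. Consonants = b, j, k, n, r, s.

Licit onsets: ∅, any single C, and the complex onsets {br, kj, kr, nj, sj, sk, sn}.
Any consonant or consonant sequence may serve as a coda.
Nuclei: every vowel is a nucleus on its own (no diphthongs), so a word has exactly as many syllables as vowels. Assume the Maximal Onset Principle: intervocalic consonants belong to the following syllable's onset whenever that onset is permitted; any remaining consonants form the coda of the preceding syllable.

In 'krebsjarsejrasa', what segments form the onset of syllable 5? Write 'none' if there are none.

s

The vowels are e, a, e, a, a — 5 nuclei, so 5 syllables.
V1 /e/ – V2 /a/: cluster /bsj/ — the longest permitted-onset suffix is /sj/; onset = /sj/, preceding coda = /b/.
V2 /a/ – V3 /e/: /rs/; trying suffixes from longest down, /s/ is the first permitted one, so coda /r/ | onset /s/.
V3 /e/ – V4 /a/: /jr/ — longest licit onset from the right is /r/, leaving /j/ as coda.
V4 /a/ – V5 /a/: /s/ is a single consonant, so it becomes the next onset.
Putting it together: kreb.sjar.sej.ra.sa.
Syllable 5 is /sa/: onset /s/, nucleus /a/, coda ∅.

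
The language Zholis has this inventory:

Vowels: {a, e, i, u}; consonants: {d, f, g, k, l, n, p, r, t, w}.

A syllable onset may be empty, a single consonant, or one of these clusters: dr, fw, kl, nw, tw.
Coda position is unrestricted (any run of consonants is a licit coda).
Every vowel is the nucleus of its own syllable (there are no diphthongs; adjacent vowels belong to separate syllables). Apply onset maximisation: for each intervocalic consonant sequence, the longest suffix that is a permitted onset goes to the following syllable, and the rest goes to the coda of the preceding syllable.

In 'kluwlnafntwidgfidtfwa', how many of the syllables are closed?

4

Vowels present: u, a, i, i, a; each is a nucleus, giving 5 syllables.
Between /u/ (V1) and /a/ (V2): /wln/; trying suffixes from longest down, /n/ is the first permitted one, so coda /wl/ | onset /n/.
Between /a/ (V2) and /i/ (V3): /fntw/; trying suffixes from longest down, /tw/ is the first permitted one, so coda /fn/ | onset /tw/.
Between /i/ (V3) and /i/ (V4): /dgf/ splits as /dg/ + /f/ (/f/ is the longest suffix that is a licit onset).
Between /i/ (V4) and /a/ (V5): /dtfw/; trying suffixes from longest down, /fw/ is the first permitted one, so coda /dt/ | onset /fw/.
Putting it together: kluwl.nafn.twidg.fidt.fwa.
Classifying each syllable: /kluwl/ (closed), /nafn/ (closed), /twidg/ (closed), /fidt/ (closed), /fwa/ (open).
Closed syllables: 4.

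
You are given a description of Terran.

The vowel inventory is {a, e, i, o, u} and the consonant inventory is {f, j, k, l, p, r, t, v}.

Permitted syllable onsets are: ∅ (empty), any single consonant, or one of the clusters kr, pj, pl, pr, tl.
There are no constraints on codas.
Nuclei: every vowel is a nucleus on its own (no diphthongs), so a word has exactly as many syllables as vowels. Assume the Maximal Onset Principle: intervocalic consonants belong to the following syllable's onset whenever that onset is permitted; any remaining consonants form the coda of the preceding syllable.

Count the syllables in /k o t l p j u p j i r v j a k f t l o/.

5

Nuclei (vowels): o, u, i, a, o → 5 syllables.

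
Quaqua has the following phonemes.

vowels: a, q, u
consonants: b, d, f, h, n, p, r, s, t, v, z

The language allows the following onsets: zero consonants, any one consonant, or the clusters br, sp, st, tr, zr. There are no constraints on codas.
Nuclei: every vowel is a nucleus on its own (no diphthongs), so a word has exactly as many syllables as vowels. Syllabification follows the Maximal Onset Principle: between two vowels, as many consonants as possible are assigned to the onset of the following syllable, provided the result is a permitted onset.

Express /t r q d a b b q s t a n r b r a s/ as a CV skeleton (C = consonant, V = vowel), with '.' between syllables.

The vowels are q, a, q, a, a — 5 nuclei, so 5 syllables.
/q…a/ gap (V1→V2): just /d/ — single C goes to the following onset.
/a…q/ gap (V2→V3): cluster /bb/ — the longest permitted-onset suffix is /b/; onset = /b/, preceding coda = /b/.
/q…a/ gap (V3→V4): /st/ is a licit onset in full, so it all attaches to the next syllable.
/a…a/ gap (V4→V5): /nrbr/ — longest licit onset from the right is /br/, leaving /nr/ as coda.
Syllabification: trq.dab.bq.stanr.bras.
Mapping each syllable to C/V: /trq/ → CCV, /dab/ → CVC, /bq/ → CV, /stanr/ → CCVCC, /bras/ → CCVC.

CCV.CVC.CV.CCVCC.CCVC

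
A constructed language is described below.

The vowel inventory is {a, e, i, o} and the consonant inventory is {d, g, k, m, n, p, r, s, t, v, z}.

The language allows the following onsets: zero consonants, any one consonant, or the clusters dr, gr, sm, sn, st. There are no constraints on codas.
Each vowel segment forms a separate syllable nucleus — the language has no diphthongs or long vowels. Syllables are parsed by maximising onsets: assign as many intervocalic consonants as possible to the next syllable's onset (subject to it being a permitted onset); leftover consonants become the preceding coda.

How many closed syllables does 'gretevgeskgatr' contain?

3

Vowels present: e, e, e, a; each is a nucleus, giving 4 syllables.
Between /e/ (V1) and /e/ (V2): just /t/ — single C goes to the following onset.
Between /e/ (V2) and /e/ (V3): cluster /vg/ — the longest permitted-onset suffix is /g/; onset = /g/, preceding coda = /v/.
Between /e/ (V3) and /a/ (V4): /skg/ — longest licit onset from the right is /g/, leaving /sk/ as coda.
Syllabification: gre.tev.gesk.gatr.
Classifying each syllable: /gre/ (open), /tev/ (closed), /gesk/ (closed), /gatr/ (closed).
Closed syllables: 3.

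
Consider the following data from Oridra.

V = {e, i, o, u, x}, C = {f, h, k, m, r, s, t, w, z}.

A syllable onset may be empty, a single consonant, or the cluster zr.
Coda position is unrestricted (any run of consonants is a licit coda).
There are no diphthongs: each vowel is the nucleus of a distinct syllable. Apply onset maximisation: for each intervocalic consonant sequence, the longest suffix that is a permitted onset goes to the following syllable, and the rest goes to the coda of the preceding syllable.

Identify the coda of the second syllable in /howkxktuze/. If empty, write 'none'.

k

The vowels are o, x, u, e — 4 nuclei, so 4 syllables.
Between /o/ (V1) and /x/ (V2): /wk/; trying suffixes from longest down, /k/ is the first permitted one, so coda /w/ | onset /k/.
Between /x/ (V2) and /u/ (V3): /kt/ splits as /k/ + /t/ (/t/ is the longest suffix that is a licit onset).
Between /u/ (V3) and /e/ (V4): /z/ is a single consonant, so it becomes the next onset.
Syllabification: how.kxk.tu.ze.
Syllable 2 is /kxk/: onset /k/, nucleus /x/, coda /k/.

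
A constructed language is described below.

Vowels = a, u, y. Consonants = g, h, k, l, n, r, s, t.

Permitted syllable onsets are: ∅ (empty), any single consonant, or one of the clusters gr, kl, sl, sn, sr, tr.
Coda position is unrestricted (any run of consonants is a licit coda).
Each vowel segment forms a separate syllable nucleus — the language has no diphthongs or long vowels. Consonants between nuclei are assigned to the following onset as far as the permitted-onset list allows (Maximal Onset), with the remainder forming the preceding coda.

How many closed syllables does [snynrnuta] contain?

1

The vowels are y, u, a — 3 nuclei, so 3 syllables.
Between /y/ (V1) and /u/ (V2): /nrn/ — longest licit onset from the right is /n/, leaving /nr/ as coda.
Between /u/ (V2) and /a/ (V3): /t/ is a single consonant, so it becomes the next onset.
Result: snynr.nu.ta.
Classifying each syllable: /snynr/ (closed), /nu/ (open), /ta/ (open).
Closed syllables: 1.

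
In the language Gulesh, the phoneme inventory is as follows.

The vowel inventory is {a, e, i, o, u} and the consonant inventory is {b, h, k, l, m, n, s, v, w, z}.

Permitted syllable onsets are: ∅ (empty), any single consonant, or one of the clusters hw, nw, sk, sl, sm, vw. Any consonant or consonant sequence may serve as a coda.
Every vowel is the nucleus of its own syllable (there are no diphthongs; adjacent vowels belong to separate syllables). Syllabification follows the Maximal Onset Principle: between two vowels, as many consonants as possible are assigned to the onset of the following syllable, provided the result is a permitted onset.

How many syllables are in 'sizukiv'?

3

Vowels present: i, u, i; each is a nucleus, giving 3 syllables.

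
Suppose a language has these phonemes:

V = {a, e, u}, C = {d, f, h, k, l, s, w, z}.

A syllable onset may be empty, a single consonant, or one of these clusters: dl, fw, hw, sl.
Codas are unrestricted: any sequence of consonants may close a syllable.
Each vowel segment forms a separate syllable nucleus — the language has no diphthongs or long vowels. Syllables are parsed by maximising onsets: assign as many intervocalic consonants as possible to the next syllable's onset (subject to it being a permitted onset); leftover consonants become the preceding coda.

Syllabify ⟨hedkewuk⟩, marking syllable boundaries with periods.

The vowels are e, e, u — 3 nuclei, so 3 syllables.
V1 /e/ – V2 /e/: cluster /dk/ — the longest permitted-onset suffix is /k/; onset = /k/, preceding coda = /d/.
V2 /e/ – V3 /u/: /w/ is a single consonant, so it becomes the next onset.

hed.ke.wuk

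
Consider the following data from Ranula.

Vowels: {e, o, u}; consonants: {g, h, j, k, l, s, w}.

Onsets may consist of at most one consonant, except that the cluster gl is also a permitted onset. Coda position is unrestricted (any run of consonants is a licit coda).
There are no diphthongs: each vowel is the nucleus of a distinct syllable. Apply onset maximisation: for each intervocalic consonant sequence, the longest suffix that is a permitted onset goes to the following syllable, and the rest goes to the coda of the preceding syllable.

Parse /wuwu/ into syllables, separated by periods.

The vowels are u, u — 2 nuclei, so 2 syllables.
V1 /u/ – V2 /u/: /w/ is a single consonant, so it becomes the next onset.

wu.wu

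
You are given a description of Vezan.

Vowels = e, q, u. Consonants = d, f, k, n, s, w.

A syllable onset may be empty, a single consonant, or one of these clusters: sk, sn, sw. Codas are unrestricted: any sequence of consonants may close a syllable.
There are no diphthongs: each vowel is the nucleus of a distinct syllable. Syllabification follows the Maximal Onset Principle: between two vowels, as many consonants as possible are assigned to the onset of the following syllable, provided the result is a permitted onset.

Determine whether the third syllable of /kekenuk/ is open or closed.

Nuclei (vowels): e, e, u → 3 syllables.
V1 /e/ – V2 /e/: /k/ is a single consonant, so it becomes the next onset.
V2 /e/ – V3 /u/: just /n/ — single C goes to the following onset.
Syllabification: ke.ke.nuk.
Syllable 3 is /nuk/ with coda /k/, so it is closed.

closed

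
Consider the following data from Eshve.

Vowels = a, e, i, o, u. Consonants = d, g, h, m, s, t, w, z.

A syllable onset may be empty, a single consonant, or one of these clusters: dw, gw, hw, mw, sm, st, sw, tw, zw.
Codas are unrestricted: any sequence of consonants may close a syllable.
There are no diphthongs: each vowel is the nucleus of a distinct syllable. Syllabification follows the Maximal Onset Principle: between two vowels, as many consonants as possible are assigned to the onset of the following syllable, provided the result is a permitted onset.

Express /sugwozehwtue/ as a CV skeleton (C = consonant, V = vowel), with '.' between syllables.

CV.CCV.CVCC.CV.V

Nuclei (vowels): u, o, e, u, e → 5 syllables.
Between /u/ (V1) and /o/ (V2): /gw/ — entire cluster is a permitted onset → onset /gw/, coda ∅.
Between /o/ (V2) and /e/ (V3): /z/ is a single consonant, so it becomes the next onset.
Between /e/ (V3) and /u/ (V4): cluster /hwt/ — the longest permitted-onset suffix is /t/; onset = /t/, preceding coda = /hw/.
Between /u/ (V4) and /e/ (V5): hiatus — the boundary sits between the two vowels.
Result: su.gwo.zehw.tu.e.
Mapping each syllable to C/V: /su/ → CV, /gwo/ → CCV, /zehw/ → CVCC, /tu/ → CV, /e/ → V.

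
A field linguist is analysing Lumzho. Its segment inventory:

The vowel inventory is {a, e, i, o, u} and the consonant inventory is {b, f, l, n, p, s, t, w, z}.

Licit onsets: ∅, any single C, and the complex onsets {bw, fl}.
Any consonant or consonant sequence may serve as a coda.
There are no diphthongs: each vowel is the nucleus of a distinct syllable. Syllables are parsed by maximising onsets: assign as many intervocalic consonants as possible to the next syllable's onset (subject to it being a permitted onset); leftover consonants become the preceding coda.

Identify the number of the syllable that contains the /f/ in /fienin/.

Nuclei (vowels): i, e, i → 3 syllables.
V1 /i/ – V2 /e/: hiatus — the boundary sits between the two vowels.
V2 /e/ – V3 /i/: /n/ is a single consonant, so it becomes the next onset.
Syllabification: fi.e.nin.
The /f/ is in the onset of syllable 1 (/fi/).

1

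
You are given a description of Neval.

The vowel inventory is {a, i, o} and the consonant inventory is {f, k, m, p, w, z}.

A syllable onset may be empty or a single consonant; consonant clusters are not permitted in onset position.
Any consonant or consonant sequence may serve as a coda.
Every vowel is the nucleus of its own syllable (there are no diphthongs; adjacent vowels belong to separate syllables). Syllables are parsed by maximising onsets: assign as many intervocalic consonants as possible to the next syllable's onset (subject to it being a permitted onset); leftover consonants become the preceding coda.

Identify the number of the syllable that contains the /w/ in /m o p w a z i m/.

2

Vowels present: o, a, i; each is a nucleus, giving 3 syllables.
Between /o/ (V1) and /a/ (V2): /pw/ splits as /p/ + /w/ (/w/ is the longest suffix that is a licit onset).
Between /a/ (V2) and /i/ (V3): /z/ is a single consonant, so it becomes the next onset.
Putting it together: mop.wa.zim.
The /w/ is in the onset of syllable 2 (/wa/).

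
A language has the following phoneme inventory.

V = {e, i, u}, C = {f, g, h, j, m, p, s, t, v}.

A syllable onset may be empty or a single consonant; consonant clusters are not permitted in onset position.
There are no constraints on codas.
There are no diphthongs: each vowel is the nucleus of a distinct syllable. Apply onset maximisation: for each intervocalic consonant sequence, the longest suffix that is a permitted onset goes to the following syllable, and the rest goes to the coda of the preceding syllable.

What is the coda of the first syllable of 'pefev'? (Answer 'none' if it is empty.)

Vowels present: e, e; each is a nucleus, giving 2 syllables.
Between /e/ (V1) and /e/ (V2): /f/ is a single consonant, so it becomes the next onset.
Putting it together: pe.fev.
Syllable 1 is /pe/: onset /p/, nucleus /e/, coda ∅.

none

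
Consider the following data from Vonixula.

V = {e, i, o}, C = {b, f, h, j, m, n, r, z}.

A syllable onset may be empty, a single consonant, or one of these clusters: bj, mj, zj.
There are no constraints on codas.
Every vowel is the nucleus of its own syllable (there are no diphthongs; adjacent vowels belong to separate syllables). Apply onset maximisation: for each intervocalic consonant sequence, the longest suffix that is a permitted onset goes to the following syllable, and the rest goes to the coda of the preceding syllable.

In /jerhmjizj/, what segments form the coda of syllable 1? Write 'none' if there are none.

Nuclei (vowels): e, i → 2 syllables.
/e…i/ gap (V1→V2): /rhmj/ splits as /rh/ + /mj/ (/mj/ is the longest suffix that is a licit onset).
Putting it together: jerh.mjizj.
Syllable 1 is /jerh/: onset /j/, nucleus /e/, coda /rh/.

rh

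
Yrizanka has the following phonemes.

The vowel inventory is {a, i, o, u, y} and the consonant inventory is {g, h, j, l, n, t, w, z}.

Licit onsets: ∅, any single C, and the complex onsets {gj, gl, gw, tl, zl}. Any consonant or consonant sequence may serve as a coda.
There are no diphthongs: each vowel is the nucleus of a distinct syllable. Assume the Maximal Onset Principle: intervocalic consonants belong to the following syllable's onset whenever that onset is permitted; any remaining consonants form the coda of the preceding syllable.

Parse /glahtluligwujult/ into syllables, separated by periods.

Nuclei (vowels): a, u, i, u, u → 5 syllables.
Between /a/ (V1) and /u/ (V2): cluster /htl/ — the longest permitted-onset suffix is /tl/; onset = /tl/, preceding coda = /h/.
Between /u/ (V2) and /i/ (V3): /l/ is a single consonant, so it becomes the next onset.
Between /i/ (V3) and /u/ (V4): /gw/ is a licit onset in full, so it all attaches to the next syllable.
Between /u/ (V4) and /u/ (V5): /j/ is a single consonant, so it becomes the next onset.

glah.tlu.li.gwu.jult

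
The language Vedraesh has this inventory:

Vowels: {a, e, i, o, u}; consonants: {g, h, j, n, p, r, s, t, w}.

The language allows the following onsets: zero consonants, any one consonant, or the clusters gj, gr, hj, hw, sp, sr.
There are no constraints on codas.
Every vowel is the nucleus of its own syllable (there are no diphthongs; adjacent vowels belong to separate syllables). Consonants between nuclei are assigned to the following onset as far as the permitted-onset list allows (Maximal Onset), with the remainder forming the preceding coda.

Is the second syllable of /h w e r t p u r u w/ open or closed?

Vowels present: e, u, u; each is a nucleus, giving 3 syllables.
/e…u/ gap (V1→V2): /rtp/ — longest licit onset from the right is /p/, leaving /rt/ as coda.
/u…u/ gap (V2→V3): just /r/ — single C goes to the following onset.
Putting it together: hwert.pu.ruw.
Syllable 2 is /pu/; it ends in its nucleus with no coda, so it is open.

open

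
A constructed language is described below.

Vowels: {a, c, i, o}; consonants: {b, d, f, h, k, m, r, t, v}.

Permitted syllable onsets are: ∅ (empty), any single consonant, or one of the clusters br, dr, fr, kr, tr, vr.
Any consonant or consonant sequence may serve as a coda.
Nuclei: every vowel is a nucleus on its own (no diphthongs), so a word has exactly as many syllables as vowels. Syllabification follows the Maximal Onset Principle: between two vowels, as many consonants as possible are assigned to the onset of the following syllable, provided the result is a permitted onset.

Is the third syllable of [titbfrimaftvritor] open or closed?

closed

The vowels are i, i, a, i, o — 5 nuclei, so 5 syllables.
/i…i/ gap (V1→V2): /tbfr/ splits as /tb/ + /fr/ (/fr/ is the longest suffix that is a licit onset).
/i…a/ gap (V2→V3): /m/ is a single consonant, so it becomes the next onset.
/a…i/ gap (V3→V4): /ftvr/ — longest licit onset from the right is /vr/, leaving /ft/ as coda.
/i…o/ gap (V4→V5): /t/ is a single consonant, so it becomes the next onset.
Result: titb.fri.maft.vri.tor.
Syllable 3 is /maft/ with coda /ft/, so it is closed.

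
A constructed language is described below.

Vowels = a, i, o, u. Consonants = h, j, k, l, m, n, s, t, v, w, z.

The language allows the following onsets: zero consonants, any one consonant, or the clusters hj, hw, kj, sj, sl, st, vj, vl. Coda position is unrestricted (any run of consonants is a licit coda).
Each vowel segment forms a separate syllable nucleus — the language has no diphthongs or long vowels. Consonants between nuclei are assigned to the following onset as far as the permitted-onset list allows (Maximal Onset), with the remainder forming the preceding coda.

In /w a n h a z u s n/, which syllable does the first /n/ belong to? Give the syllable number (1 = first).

Nuclei (vowels): a, a, u → 3 syllables.
σ1/σ2 boundary: cluster /nh/ — the longest permitted-onset suffix is /h/; onset = /h/, preceding coda = /n/.
σ2/σ3 boundary: just /z/ — single C goes to the following onset.
So the parse is wan.ha.zusn.
The first /n/ is in the coda of syllable 1 (/wan/).

1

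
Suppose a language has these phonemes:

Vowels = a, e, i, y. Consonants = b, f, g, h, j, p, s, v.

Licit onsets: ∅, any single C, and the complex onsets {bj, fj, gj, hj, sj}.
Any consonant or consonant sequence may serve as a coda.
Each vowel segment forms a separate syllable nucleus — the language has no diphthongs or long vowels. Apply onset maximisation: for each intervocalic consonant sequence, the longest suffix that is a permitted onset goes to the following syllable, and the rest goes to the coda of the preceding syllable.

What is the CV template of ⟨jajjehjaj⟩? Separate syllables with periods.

Vowels present: a, e, a; each is a nucleus, giving 3 syllables.
σ1/σ2 boundary: /jj/; trying suffixes from longest down, /j/ is the first permitted one, so coda /j/ | onset /j/.
σ2/σ3 boundary: cluster /hj/ — /hj/ is itself a permitted onset, so the whole cluster goes right; preceding coda = ∅.
Putting it together: jaj.je.hjaj.
Mapping each syllable to C/V: /jaj/ → CVC, /je/ → CV, /hjaj/ → CCVC.

CVC.CV.CCVC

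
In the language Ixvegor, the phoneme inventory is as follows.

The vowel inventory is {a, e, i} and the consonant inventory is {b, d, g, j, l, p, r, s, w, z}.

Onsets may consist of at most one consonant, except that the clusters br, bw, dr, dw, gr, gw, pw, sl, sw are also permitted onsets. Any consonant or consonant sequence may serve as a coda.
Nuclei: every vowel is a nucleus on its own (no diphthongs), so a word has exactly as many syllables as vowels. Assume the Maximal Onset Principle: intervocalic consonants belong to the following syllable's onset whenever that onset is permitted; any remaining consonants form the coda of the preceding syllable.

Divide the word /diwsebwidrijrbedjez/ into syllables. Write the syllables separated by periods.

diw.se.bwi.drijr.bed.jez

Vowels present: i, e, i, i, e, e; each is a nucleus, giving 6 syllables.
V1 /i/ – V2 /e/: cluster /ws/ — the longest permitted-onset suffix is /s/; onset = /s/, preceding coda = /w/.
V2 /e/ – V3 /i/: /bw/ is a licit onset in full, so it all attaches to the next syllable.
V3 /i/ – V4 /i/: /dr/ — entire cluster is a permitted onset → onset /dr/, coda ∅.
V4 /i/ – V5 /e/: cluster /jrb/ — the longest permitted-onset suffix is /b/; onset = /b/, preceding coda = /jr/.
V5 /e/ – V6 /e/: cluster /dj/ — the longest permitted-onset suffix is /j/; onset = /j/, preceding coda = /d/.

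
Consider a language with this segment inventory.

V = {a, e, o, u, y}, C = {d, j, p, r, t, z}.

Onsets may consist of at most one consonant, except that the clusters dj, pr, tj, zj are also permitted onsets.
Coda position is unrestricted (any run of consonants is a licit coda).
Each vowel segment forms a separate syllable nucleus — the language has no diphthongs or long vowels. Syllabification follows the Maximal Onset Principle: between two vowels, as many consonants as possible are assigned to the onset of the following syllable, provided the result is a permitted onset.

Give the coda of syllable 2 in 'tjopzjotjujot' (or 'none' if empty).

none

Vowels present: o, o, u, o; each is a nucleus, giving 4 syllables.
Between /o/ (V1) and /o/ (V2): cluster /pzj/ — the longest permitted-onset suffix is /zj/; onset = /zj/, preceding coda = /p/.
Between /o/ (V2) and /u/ (V3): /tj/ is a licit onset in full, so it all attaches to the next syllable.
Between /u/ (V3) and /o/ (V4): /j/ → onset of the next syllable (single consonants are always licit onsets).
So the parse is tjop.zjo.tju.jot.
Syllable 2 is /zjo/: onset /zj/, nucleus /o/, coda ∅.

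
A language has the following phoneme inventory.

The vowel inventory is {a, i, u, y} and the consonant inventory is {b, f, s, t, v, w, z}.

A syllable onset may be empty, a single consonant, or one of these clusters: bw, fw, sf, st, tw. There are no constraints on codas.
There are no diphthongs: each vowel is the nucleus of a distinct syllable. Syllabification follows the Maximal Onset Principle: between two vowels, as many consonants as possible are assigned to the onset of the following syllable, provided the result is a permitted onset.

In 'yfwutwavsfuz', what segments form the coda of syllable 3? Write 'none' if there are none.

v

Nuclei (vowels): y, u, a, u → 4 syllables.
σ1/σ2 boundary: /fw/ — entire cluster is a permitted onset → onset /fw/, coda ∅.
σ2/σ3 boundary: cluster /tw/ — /tw/ is itself a permitted onset, so the whole cluster goes right; preceding coda = ∅.
σ3/σ4 boundary: cluster /vsf/ — the longest permitted-onset suffix is /sf/; onset = /sf/, preceding coda = /v/.
Syllabification: y.fwu.twav.sfuz.
Syllable 3 is /twav/: onset /tw/, nucleus /a/, coda /v/.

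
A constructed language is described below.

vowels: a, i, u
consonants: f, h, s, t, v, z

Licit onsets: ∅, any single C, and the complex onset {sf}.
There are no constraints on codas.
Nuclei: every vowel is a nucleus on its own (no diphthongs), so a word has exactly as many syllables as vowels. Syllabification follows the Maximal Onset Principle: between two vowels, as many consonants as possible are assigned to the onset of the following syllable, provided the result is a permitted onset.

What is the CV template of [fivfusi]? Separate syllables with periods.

CVC.CV.CV

Vowels present: i, u, i; each is a nucleus, giving 3 syllables.
Between /i/ (V1) and /u/ (V2): /vf/ splits as /v/ + /f/ (/f/ is the longest suffix that is a licit onset).
Between /u/ (V2) and /i/ (V3): /s/ → onset of the next syllable (single consonants are always licit onsets).
So the parse is fiv.fu.si.
Mapping each syllable to C/V: /fiv/ → CVC, /fu/ → CV, /si/ → CV.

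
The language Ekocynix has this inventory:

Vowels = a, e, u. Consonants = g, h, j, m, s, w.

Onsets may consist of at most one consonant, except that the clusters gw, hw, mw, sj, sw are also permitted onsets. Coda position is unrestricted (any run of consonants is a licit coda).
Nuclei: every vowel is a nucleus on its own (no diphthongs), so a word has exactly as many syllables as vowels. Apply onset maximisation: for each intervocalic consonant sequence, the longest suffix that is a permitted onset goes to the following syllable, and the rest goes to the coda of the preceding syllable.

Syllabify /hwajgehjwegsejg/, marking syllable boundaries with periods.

hwaj.gehj.weg.sejg

Vowels present: a, e, e, e; each is a nucleus, giving 4 syllables.
/a…e/ gap (V1→V2): /jg/; trying suffixes from longest down, /g/ is the first permitted one, so coda /j/ | onset /g/.
/e…e/ gap (V2→V3): /hjw/; trying suffixes from longest down, /w/ is the first permitted one, so coda /hj/ | onset /w/.
/e…e/ gap (V3→V4): /gs/ splits as /g/ + /s/ (/s/ is the longest suffix that is a licit onset).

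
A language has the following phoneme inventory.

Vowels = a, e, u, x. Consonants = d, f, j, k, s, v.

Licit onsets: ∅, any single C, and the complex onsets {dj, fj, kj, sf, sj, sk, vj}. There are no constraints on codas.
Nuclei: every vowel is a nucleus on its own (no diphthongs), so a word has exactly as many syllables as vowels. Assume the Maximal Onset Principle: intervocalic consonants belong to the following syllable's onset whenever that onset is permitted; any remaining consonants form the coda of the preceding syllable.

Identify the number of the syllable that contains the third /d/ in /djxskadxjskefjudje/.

6

Vowels present: x, a, x, e, u, e; each is a nucleus, giving 6 syllables.
σ1/σ2 boundary: /sk/ is a licit onset in full, so it all attaches to the next syllable.
σ2/σ3 boundary: /d/ is a single consonant, so it becomes the next onset.
σ3/σ4 boundary: cluster /jsk/ — the longest permitted-onset suffix is /sk/; onset = /sk/, preceding coda = /j/.
σ4/σ5 boundary: cluster /fj/ — /fj/ is itself a permitted onset, so the whole cluster goes right; preceding coda = ∅.
σ5/σ6 boundary: /dj/ is a licit onset in full, so it all attaches to the next syllable.
Putting it together: djx.ska.dxj.ske.fju.dje.
The third /d/ is in the onset of syllable 6 (/dje/).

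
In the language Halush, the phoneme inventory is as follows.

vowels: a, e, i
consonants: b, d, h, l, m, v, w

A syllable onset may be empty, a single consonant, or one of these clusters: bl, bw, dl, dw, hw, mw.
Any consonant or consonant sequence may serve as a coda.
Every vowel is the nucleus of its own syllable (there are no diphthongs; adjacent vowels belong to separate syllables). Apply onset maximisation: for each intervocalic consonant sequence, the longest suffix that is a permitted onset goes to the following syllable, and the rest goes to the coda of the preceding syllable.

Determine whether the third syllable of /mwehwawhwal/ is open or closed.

closed

Vowels present: e, a, a; each is a nucleus, giving 3 syllables.
/e…a/ gap (V1→V2): cluster /hw/ — /hw/ is itself a permitted onset, so the whole cluster goes right; preceding coda = ∅.
/a…a/ gap (V2→V3): /whw/ — longest licit onset from the right is /hw/, leaving /w/ as coda.
So the parse is mwe.hwaw.hwal.
Syllable 3 is /hwal/ with coda /l/, so it is closed.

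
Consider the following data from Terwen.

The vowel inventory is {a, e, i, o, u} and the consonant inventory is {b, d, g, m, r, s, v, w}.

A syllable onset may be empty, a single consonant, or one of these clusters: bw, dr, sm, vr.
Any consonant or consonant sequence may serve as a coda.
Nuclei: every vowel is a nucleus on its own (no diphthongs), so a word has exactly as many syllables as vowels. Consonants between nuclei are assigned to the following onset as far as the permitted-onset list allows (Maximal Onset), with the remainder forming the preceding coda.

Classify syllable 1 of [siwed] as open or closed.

open

Nuclei (vowels): i, e → 2 syllables.
Between /i/ (V1) and /e/ (V2): /w/ → onset of the next syllable (single consonants are always licit onsets).
Putting it together: si.wed.
Syllable 1 is /si/; it ends in its nucleus with no coda, so it is open.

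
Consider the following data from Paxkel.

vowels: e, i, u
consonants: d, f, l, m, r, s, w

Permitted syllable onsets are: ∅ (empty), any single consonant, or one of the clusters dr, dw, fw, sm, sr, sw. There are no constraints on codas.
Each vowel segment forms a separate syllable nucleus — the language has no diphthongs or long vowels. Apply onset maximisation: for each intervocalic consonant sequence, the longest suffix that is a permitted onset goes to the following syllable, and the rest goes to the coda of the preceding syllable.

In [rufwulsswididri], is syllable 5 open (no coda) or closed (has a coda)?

open

Nuclei (vowels): u, u, i, i, i → 5 syllables.
V1 /u/ – V2 /u/: /fw/ is a licit onset in full, so it all attaches to the next syllable.
V2 /u/ – V3 /i/: /lssw/ splits as /ls/ + /sw/ (/sw/ is the longest suffix that is a licit onset).
V3 /i/ – V4 /i/: /d/ → onset of the next syllable (single consonants are always licit onsets).
V4 /i/ – V5 /i/: cluster /dr/ — /dr/ is itself a permitted onset, so the whole cluster goes right; preceding coda = ∅.
So the parse is ru.fwuls.swi.di.dri.
Syllable 5 is /dri/; it ends in its nucleus with no coda, so it is open.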